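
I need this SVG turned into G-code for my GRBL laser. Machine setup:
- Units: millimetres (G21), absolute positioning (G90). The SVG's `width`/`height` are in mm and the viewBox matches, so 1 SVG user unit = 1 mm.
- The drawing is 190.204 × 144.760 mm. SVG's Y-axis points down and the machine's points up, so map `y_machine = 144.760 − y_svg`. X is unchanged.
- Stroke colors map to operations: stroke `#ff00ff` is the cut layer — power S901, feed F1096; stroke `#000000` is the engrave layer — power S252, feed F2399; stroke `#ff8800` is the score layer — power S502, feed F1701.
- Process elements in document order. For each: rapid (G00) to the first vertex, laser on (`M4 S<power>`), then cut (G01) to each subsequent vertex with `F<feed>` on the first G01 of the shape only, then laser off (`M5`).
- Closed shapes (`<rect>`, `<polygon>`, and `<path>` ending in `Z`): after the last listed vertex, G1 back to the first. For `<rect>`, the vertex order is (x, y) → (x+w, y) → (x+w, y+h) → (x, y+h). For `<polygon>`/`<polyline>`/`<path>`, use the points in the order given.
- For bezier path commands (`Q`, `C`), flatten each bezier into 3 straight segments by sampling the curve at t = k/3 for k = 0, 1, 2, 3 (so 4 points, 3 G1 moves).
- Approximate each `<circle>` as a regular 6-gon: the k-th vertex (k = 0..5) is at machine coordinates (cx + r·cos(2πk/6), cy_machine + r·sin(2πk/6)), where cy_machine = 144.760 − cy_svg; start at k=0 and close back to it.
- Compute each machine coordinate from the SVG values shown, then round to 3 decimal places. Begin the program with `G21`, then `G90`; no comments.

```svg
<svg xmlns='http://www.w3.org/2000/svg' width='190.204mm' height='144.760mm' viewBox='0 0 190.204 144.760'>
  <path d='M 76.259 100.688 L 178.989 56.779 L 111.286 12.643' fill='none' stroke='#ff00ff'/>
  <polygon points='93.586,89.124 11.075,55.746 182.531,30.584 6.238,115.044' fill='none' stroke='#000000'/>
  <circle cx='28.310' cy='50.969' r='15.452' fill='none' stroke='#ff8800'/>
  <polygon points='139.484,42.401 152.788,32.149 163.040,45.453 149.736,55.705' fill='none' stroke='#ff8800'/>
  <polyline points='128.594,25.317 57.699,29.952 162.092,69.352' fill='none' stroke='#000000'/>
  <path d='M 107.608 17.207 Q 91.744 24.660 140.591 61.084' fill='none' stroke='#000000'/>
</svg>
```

Since the viewBox matches the mm dimensions, user units are millimetres directly. The only transform is the Y-flip y_m = 144.760 − y_svg.

Shape 1 is a open polyline drawn with `<path>`. Its stroke #ff00ff means cut at S901, F1096. After flipping Y the toolpath is (76.259,44.072) → (178.989,87.981) → (111.286,132.117).

Shape 2 is a closed polygon drawn with `<polygon>`. Its stroke #000000 means engrave at S252, F2399. After flipping Y the toolpath is (93.586,55.636) → (11.075,89.014) → (182.531,114.176) → (6.238,29.716) → (93.586,55.636), returning to the start.

Shape 3 is a circle drawn with `<circle>`. Its stroke #ff8800 means score at S502, F1701. After flipping Y the toolpath is (43.762,93.791) → (36.036,107.173) → (20.584,107.173) → (12.858,93.791) → (20.584,80.409) → (36.036,80.409) → (43.762,93.791), returning to the start.

Shape 4 is a regular polygon drawn with `<polygon>`. Its stroke #ff8800 means score at S502, F1701. After flipping Y the toolpath is (139.484,102.359) → (152.788,112.611) → (163.040,99.307) → (149.736,89.055) → (139.484,102.359), returning to the start.

Shape 5 is a open polyline drawn with `<polyline>`. Its stroke #000000 means engrave at S252, F2399. After flipping Y the toolpath is (128.594,119.443) → (57.699,114.808) → (162.092,75.408).

Shape 6 is a quadratic bezier drawn with `<path>`. Its stroke #000000 means engrave at S252, F2399. After flipping Y the toolpath is (107.608,127.553) → (104.222,119.365) → (115.216,104.740) → (140.591,83.676).

G21
G90
G00 X76.259 Y44.072
M4 S901
G01 X178.989 Y87.981 F1096
G01 X111.286 Y132.117
M5
G00 X93.586 Y55.636
M4 S252
G01 X11.075 Y89.014 F2399
G01 X182.531 Y114.176
G01 X6.238 Y29.716
G01 X93.586 Y55.636
M5
G00 X43.762 Y93.791
M4 S502
G01 X36.036 Y107.173 F1701
G01 X20.584 Y107.173
G01 X12.858 Y93.791
G01 X20.584 Y80.409
G01 X36.036 Y80.409
G01 X43.762 Y93.791
M5
G00 X139.484 Y102.359
M4 S502
G01 X152.788 Y112.611 F1701
G01 X163.040 Y99.307
G01 X149.736 Y89.055
G01 X139.484 Y102.359
M5
G00 X128.594 Y119.443
M4 S252
G01 X57.699 Y114.808 F2399
G01 X162.092 Y75.408
M5
G00 X107.608 Y127.553
M4 S252
G01 X104.222 Y119.365 F2399
G01 X115.216 Y104.740
G01 X140.591 Y83.676
M5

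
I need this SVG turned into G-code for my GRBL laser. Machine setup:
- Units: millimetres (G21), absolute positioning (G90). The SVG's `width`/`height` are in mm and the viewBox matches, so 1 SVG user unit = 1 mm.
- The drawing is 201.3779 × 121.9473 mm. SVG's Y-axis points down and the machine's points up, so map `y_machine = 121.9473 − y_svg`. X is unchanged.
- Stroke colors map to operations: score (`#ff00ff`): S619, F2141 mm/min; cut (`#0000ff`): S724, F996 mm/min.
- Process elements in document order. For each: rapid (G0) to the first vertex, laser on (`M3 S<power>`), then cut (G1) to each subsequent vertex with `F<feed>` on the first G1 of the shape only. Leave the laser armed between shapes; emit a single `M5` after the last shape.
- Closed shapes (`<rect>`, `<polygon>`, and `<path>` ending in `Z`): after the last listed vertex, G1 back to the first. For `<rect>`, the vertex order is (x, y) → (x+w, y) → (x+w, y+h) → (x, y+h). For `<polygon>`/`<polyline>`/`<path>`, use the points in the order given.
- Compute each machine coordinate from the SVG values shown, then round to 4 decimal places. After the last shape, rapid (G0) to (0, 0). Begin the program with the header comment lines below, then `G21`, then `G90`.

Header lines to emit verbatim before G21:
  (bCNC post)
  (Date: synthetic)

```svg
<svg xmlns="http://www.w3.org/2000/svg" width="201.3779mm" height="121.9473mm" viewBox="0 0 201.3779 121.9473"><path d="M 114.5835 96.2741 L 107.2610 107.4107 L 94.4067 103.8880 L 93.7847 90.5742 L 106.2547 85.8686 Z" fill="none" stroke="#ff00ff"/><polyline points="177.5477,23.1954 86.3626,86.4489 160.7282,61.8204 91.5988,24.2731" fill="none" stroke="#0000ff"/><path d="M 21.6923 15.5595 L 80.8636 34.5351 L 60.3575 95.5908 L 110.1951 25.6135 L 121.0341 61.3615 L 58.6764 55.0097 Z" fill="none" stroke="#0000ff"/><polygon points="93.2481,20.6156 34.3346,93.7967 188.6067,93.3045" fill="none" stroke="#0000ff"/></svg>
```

viewBox `0 0 201.3779 121.9473` with mm width/height → 1 unit = 1 mm. Flip: y_m = 121.9473 − y_svg.

**Shape 1** — `<path>` regular polygon, stroke `#ff00ff` → score (S619, F2141). Machine vertices: (114.5835,25.6732) → (107.2610,14.5366) → (94.4067,18.0593) → (93.7847,31.3731) → (106.2547,36.0787) → (114.5835,25.6732). Closed: final G1 returns to the first vertex.

**Shape 2** — `<polyline>` open polyline, stroke `#0000ff` → cut (S724, F996). Machine vertices: (177.5477,98.7519) → (86.3626,35.4984) → (160.7282,60.1269) → (91.5988,97.6742). Open path.

**Shape 3** — `<path>` closed polygon, stroke `#0000ff` → cut (S724, F996). Machine vertices: (21.6923,106.3878) → (80.8636,87.4122) → (60.3575,26.3565) → (110.1951,96.3338) → (121.0341,60.5858) → (58.6764,66.9376) → (21.6923,106.3878). Closed: final G1 returns to the first vertex.

**Shape 4** — `<polygon>` closed polygon, stroke `#0000ff` → cut (S724, F996). Machine vertices: (93.2481,101.3317) → (34.3346,28.1506) → (188.6067,28.6428) → (93.2481,101.3317). Closed: final G1 returns to the first vertex.

(bCNC post)
(Date: synthetic)
G21
G90
G0 X114.5835 Y25.6732
M3 S619
G1 X107.2610 Y14.5366 F2141
G1 X94.4067 Y18.0593
G1 X93.7847 Y31.3731
G1 X106.2547 Y36.0787
G1 X114.5835 Y25.6732
G0 X177.5477 Y98.7519
M3 S724
G1 X86.3626 Y35.4984 F996
G1 X160.7282 Y60.1269
G1 X91.5988 Y97.6742
G0 X21.6923 Y106.3878
M3 S724
G1 X80.8636 Y87.4122 F996
G1 X60.3575 Y26.3565
G1 X110.1951 Y96.3338
G1 X121.0341 Y60.5858
G1 X58.6764 Y66.9376
G1 X21.6923 Y106.3878
G0 X93.2481 Y101.3317
M3 S724
G1 X34.3346 Y28.1506 F996
G1 X188.6067 Y28.6428
G1 X93.2481 Y101.3317
M5
G0 X0.0000 Y0.0000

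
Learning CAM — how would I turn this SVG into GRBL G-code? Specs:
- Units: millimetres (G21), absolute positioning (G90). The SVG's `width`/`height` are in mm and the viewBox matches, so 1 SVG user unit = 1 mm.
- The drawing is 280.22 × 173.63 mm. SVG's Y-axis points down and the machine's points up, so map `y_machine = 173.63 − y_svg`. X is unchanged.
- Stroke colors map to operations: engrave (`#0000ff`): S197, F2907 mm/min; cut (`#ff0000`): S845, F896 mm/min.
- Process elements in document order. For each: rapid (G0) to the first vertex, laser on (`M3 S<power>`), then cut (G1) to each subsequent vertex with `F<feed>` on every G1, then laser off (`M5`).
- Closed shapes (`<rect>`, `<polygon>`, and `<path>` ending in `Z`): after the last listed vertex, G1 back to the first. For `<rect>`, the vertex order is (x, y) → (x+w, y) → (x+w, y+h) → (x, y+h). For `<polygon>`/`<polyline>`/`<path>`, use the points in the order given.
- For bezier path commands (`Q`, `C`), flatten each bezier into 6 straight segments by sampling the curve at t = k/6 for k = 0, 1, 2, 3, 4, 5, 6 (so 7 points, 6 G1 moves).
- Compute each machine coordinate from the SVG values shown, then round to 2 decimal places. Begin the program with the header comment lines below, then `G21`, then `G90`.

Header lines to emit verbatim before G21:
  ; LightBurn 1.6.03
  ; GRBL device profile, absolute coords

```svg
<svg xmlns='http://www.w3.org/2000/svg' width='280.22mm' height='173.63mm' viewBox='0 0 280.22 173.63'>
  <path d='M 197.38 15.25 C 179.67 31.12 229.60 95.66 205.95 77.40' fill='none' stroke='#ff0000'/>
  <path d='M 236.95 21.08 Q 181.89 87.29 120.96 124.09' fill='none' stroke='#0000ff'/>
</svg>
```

; LightBurn 1.6.03
; GRBL device profile, absolute coords
G21
G90
G0 X197.38 Y158.38
M3 S845
G1 X193.51 Y147.00 F896
G1 X196.99 Y131.16 F896
G1 X203.89 Y114.51 F896
G1 X210.30 Y100.70 F896
G1 X212.30 Y93.39 F896
G1 X205.95 Y96.23 F896
M5
G0 X236.95 Y152.55
M3 S197
G1 X218.43 Y131.30 F2907
G1 X199.59 Y111.68 F2907
G1 X180.42 Y93.69 F2907
G1 X160.93 Y77.34 F2907
G1 X141.11 Y62.62 F2907
G1 X120.96 Y49.54 F2907
M5

viewBox `0 0 280.22 173.63` with mm width/height → 1 unit = 1 mm. Flip: y_m = 173.63 − y_svg.

**Shape 1** — `<path>` cubic bezier, stroke `#ff0000` → cut (S845, F896). Control points (SVG): P0=(197.38,15.25), P1=(179.67,31.12), P2=(229.60,95.66), P3=(205.95,77.40); sampled at t=k/6. Machine vertices: (197.38,158.38) → (193.51,147.00) → (196.99,131.16) → (203.89,114.51) → (210.30,100.70) → (212.30,93.39) → (205.95,96.23). Open path.

**Shape 2** — `<path>` quadratic bezier, stroke `#0000ff` → engrave (S197, F2907). Control points (SVG): P0=(236.95,21.08), P1=(181.89,87.29), P2=(120.96,124.09); sampled at t=k/6. Machine vertices: (236.95,152.55) → (218.43,131.30) → (199.59,111.68) → (180.42,93.69) → (160.93,77.34) → (141.11,62.62) → (120.96,49.54). Open path.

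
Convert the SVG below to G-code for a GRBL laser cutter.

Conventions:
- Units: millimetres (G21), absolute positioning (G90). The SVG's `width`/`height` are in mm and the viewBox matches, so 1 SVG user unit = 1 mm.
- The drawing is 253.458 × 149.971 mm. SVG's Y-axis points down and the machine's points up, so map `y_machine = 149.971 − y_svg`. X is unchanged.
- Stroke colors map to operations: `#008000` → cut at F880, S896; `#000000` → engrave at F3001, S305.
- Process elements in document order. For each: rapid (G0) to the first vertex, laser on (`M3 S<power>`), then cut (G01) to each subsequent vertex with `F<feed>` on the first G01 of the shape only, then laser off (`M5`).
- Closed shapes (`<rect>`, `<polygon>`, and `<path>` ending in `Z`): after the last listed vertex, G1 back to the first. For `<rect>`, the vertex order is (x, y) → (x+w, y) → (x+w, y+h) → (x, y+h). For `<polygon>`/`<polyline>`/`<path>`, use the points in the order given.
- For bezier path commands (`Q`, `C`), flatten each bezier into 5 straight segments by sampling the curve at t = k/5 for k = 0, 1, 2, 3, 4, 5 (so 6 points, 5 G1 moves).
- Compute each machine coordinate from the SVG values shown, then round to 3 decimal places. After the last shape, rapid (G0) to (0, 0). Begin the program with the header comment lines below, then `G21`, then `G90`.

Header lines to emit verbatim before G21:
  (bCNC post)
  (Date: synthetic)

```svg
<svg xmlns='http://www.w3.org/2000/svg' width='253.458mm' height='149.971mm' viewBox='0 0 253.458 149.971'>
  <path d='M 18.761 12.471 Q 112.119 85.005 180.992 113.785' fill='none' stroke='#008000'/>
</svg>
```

viewBox `0 0 253.458 149.971` with mm width/height → 1 unit = 1 mm. Flip: y_m = 149.971 − y_svg.

**Shape 1** — `<path>` quadratic bezier, stroke `#008000` → cut (S896, F880). Control points (SVG): P0=(18.761,12.471), P1=(112.119,85.005), P2=(180.992,113.785); sampled at t=k/5. Machine vertices: (18.761,137.500) → (55.125,110.237) → (89.530,86.473) → (121.976,66.211) → (152.463,49.448) → (180.992,36.186). Open path.

(bCNC post)
(Date: synthetic)
G21
G90
G0 X18.761 Y137.500
M3 S896
G01 X55.125 Y110.237 F880
G01 X89.530 Y86.473
G01 X121.976 Y66.211
G01 X152.463 Y49.448
G01 X180.992 Y36.186
M5
G0 X0.000 Y0.000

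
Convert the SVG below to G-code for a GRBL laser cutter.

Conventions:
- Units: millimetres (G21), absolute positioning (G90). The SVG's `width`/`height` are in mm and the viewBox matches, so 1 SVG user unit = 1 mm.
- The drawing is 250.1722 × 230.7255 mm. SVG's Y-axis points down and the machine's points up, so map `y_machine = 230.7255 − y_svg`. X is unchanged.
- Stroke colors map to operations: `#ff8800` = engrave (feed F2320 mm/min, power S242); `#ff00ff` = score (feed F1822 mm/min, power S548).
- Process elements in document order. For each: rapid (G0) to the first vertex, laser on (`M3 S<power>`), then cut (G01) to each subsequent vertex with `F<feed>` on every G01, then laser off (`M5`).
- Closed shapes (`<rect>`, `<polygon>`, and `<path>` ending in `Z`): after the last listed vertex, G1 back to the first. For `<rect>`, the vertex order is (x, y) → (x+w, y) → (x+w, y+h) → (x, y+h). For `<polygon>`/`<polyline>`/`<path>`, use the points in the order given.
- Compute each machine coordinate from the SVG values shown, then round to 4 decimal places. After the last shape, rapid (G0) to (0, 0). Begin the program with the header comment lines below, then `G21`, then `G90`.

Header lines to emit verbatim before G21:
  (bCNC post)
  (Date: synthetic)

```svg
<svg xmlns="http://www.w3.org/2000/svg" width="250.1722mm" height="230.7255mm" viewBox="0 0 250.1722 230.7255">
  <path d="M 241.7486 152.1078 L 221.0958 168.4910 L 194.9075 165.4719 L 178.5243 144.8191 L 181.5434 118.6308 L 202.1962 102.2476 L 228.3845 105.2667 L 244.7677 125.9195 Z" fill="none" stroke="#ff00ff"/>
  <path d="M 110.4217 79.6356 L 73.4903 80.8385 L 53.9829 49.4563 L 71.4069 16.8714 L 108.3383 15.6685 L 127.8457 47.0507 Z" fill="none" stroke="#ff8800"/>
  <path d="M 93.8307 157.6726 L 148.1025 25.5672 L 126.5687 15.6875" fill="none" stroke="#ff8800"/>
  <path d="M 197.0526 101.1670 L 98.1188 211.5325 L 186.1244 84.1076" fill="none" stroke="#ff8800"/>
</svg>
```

1 u = 1 mm; y_m = 230.7255 − y.

[1] `<path>` regular polygon, #ff00ff→score S548 F1822: (241.7486,78.6177) → (221.0958,62.2345) → (194.9075,65.2536) → (178.5243,85.9064) → (181.5434,112.0947) → (202.1962,128.4779) → (228.3845,125.4588) → (244.7677,104.8060) → (241.7486,78.6177) (closed)

[2] `<path>` regular polygon, #ff8800→engrave S242 F2320: (110.4217,151.0899) → (73.4903,149.8870) → (53.9829,181.2692) → (71.4069,213.8541) → (108.3383,215.0570) → (127.8457,183.6748) → (110.4217,151.0899) (closed)

[3] `<path>` open polyline, #ff8800→engrave S242 F2320: (93.8307,73.0529) → (148.1025,205.1583) → (126.5687,215.0380)

[4] `<path>` open polyline, #ff8800→engrave S242 F2320: (197.0526,129.5585) → (98.1188,19.1930) → (186.1244,146.6179)

(bCNC post)
(Date: synthetic)
G21
G90
G0 X241.7486 Y78.6177
M3 S548
G01 X221.0958 Y62.2345 F1822
G01 X194.9075 Y65.2536 F1822
G01 X178.5243 Y85.9064 F1822
G01 X181.5434 Y112.0947 F1822
G01 X202.1962 Y128.4779 F1822
G01 X228.3845 Y125.4588 F1822
G01 X244.7677 Y104.8060 F1822
G01 X241.7486 Y78.6177 F1822
M5
G0 X110.4217 Y151.0899
M3 S242
G01 X73.4903 Y149.8870 F2320
G01 X53.9829 Y181.2692 F2320
G01 X71.4069 Y213.8541 F2320
G01 X108.3383 Y215.0570 F2320
G01 X127.8457 Y183.6748 F2320
G01 X110.4217 Y151.0899 F2320
M5
G0 X93.8307 Y73.0529
M3 S242
G01 X148.1025 Y205.1583 F2320
G01 X126.5687 Y215.0380 F2320
M5
G0 X197.0526 Y129.5585
M3 S242
G01 X98.1188 Y19.1930 F2320
G01 X186.1244 Y146.6179 F2320
M5
G0 X0.0000 Y0.0000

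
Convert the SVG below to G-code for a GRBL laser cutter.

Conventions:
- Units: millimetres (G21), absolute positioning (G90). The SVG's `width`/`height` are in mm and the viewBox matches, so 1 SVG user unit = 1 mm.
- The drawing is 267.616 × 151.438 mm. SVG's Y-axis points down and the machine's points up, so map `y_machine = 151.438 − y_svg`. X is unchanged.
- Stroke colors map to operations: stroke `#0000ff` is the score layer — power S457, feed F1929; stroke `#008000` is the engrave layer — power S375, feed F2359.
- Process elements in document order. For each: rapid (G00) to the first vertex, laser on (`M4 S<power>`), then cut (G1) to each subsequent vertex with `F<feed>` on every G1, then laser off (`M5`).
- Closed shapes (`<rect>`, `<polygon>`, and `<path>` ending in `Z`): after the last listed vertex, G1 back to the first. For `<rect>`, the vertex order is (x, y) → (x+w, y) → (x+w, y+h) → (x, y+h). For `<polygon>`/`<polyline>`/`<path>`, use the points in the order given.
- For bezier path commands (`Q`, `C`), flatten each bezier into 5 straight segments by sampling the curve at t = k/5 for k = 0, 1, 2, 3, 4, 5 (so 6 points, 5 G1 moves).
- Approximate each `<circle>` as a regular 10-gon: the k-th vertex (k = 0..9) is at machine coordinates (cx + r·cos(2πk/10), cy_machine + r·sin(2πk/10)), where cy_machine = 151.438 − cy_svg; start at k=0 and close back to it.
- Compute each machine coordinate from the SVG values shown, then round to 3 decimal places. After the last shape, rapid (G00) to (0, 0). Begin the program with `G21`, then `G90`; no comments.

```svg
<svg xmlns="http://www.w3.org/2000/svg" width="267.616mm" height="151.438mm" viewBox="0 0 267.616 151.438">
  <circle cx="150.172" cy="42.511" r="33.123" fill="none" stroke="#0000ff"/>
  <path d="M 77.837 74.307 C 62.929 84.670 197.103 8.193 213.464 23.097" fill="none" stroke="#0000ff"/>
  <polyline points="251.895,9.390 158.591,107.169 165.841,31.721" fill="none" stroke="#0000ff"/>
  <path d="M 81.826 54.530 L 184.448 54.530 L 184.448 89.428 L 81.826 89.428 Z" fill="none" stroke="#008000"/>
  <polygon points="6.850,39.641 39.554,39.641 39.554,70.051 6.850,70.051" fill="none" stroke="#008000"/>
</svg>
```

viewBox `0 0 267.616 151.438` with mm width/height → 1 unit = 1 mm. Flip: y_m = 151.438 − y_svg.

**Shape 1** — `<circle>` circle, stroke `#0000ff` → score (S457, F1929). Machine vertices: (183.295,108.927) → (176.969,128.396) → (160.408,140.429) → (139.936,140.429) → (123.375,128.396) → (117.049,108.927) → (123.375,89.458) → (139.936,77.425) → (160.408,77.425) → (176.969,89.458) → (183.295,108.927). Closed: final G1 returns to the first vertex.

**Shape 2** — `<path>` cubic bezier, stroke `#0000ff` → score (S457, F1929). Control points (SVG): P0=(77.837,74.307), P1=(62.929,84.670), P2=(197.103,8.193), P3=(213.464,23.097); sampled at t=k/5. Machine vertices: (77.837,77.131) → (84.647,79.908) → (114.425,94.972) → (154.362,113.769) → (191.645,127.743) → (213.464,128.341). Open path.

**Shape 3** — `<polyline>` open polyline, stroke `#0000ff` → score (S457, F1929). Machine vertices: (251.895,142.048) → (158.591,44.269) → (165.841,119.717). Open path.

**Shape 4** — `<path>` rectangle, stroke `#008000` → engrave (S375, F2359). Machine vertices: (81.826,96.908) → (184.448,96.908) → (184.448,62.010) → (81.826,62.010) → (81.826,96.908). Closed: final G1 returns to the first vertex.

**Shape 5** — `<polygon>` rectangle, stroke `#008000` → engrave (S375, F2359). Machine vertices: (6.850,111.797) → (39.554,111.797) → (39.554,81.387) → (6.850,81.387) → (6.850,111.797). Closed: final G1 returns to the first vertex.

G21
G90
G00 X183.295 Y108.927
M4 S457
G1 X176.969 Y128.396 F1929
G1 X160.408 Y140.429 F1929
G1 X139.936 Y140.429 F1929
G1 X123.375 Y128.396 F1929
G1 X117.049 Y108.927 F1929
G1 X123.375 Y89.458 F1929
G1 X139.936 Y77.425 F1929
G1 X160.408 Y77.425 F1929
G1 X176.969 Y89.458 F1929
G1 X183.295 Y108.927 F1929
M5
G00 X77.837 Y77.131
M4 S457
G1 X84.647 Y79.908 F1929
G1 X114.425 Y94.972 F1929
G1 X154.362 Y113.769 F1929
G1 X191.645 Y127.743 F1929
G1 X213.464 Y128.341 F1929
M5
G00 X251.895 Y142.048
M4 S457
G1 X158.591 Y44.269 F1929
G1 X165.841 Y119.717 F1929
M5
G00 X81.826 Y96.908
M4 S375
G1 X184.448 Y96.908 F2359
G1 X184.448 Y62.010 F2359
G1 X81.826 Y62.010 F2359
G1 X81.826 Y96.908 F2359
M5
G00 X6.850 Y111.797
M4 S375
G1 X39.554 Y111.797 F2359
G1 X39.554 Y81.387 F2359
G1 X6.850 Y81.387 F2359
G1 X6.850 Y111.797 F2359
M5
G00 X0.000 Y0.000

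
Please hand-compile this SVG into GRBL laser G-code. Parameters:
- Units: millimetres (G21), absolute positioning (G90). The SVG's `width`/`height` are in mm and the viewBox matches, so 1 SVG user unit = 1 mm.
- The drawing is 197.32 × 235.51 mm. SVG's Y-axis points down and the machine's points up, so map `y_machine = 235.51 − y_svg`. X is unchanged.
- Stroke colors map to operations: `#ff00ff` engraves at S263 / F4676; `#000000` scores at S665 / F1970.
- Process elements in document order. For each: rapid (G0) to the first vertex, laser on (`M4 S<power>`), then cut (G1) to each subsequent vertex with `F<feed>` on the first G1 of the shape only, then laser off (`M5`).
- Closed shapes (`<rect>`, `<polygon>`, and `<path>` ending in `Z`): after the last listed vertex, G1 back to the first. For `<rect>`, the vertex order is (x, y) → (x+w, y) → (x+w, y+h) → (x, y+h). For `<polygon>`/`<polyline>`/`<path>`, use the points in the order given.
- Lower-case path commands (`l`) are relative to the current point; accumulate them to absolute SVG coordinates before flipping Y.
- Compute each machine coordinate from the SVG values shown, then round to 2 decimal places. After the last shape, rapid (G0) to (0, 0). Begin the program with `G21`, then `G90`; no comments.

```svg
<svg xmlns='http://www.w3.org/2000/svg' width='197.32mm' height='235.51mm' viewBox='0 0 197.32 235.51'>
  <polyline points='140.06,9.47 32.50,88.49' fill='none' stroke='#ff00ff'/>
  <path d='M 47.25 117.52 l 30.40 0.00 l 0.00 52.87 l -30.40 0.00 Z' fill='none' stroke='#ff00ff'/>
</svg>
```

Since the viewBox matches the mm dimensions, user units are millimetres directly. The only transform is the Y-flip y_m = 235.51 − y_svg.

Shape 1 is a line segment drawn with `<polyline>`. Its stroke #ff00ff means engrave at S263, F4676. After flipping Y the toolpath is (140.06,226.04) → (32.50,147.02).

Shape 2 is a rectangle drawn with `<path>`. Its stroke #ff00ff means engrave at S263, F4676. After flipping Y the toolpath is (47.25,117.99) → (77.65,117.99) → (77.65,65.12) → (47.25,65.12) → (47.25,117.99), returning to the start.

G21
G90
G0 X140.06 Y226.04
M4 S263
G1 X32.50 Y147.02 F4676
M5
G0 X47.25 Y117.99
M4 S263
G1 X77.65 Y117.99 F4676
G1 X77.65 Y65.12
G1 X47.25 Y65.12
G1 X47.25 Y117.99
M5
G0 X0.00 Y0.00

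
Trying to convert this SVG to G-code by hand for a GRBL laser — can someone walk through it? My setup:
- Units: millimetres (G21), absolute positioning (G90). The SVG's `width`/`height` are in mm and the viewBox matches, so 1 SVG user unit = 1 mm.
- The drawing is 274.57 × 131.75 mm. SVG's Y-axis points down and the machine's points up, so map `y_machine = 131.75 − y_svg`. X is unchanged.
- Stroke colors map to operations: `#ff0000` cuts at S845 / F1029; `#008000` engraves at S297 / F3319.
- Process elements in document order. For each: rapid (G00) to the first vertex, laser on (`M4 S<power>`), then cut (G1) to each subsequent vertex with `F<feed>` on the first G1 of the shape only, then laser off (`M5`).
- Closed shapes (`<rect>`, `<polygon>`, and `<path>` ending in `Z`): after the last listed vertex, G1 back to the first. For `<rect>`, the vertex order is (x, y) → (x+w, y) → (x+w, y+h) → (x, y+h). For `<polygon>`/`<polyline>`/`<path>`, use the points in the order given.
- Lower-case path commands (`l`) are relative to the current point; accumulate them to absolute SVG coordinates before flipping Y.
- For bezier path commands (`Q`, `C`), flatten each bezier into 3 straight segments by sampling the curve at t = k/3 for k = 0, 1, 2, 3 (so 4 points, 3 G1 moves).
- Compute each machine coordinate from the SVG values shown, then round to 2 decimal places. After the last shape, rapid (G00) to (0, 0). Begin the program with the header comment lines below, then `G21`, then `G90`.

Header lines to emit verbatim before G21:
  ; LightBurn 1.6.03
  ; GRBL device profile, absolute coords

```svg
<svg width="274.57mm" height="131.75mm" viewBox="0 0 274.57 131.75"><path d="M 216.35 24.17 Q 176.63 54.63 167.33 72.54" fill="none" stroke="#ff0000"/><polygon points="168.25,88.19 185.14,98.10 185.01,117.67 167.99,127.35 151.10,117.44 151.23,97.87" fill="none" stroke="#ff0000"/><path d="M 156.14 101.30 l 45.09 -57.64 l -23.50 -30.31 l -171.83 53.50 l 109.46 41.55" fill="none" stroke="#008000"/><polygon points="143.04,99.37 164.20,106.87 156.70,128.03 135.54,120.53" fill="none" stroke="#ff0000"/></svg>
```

1 u = 1 mm; y_m = 131.75 − y.

[1] `<path>` quadratic bezier, #ff0000→cut S845 F1029: (216.35,107.58) → (193.25,88.67) → (176.91,72.54) → (167.33,59.21)

[2] `<polygon>` regular polygon, #ff0000→cut S845 F1029: (168.25,43.56) → (185.14,33.65) → (185.01,14.08) → (167.99,4.40) → (151.10,14.31) → (151.23,33.88) → (168.25,43.56) (closed)

[3] `<path>` open polyline, #008000→engrave S297 F3319: (156.14,30.45) → (201.23,88.09) → (177.73,118.40) → (5.90,64.90) → (115.36,23.35)

[4] `<polygon>` regular polygon, #ff0000→cut S845 F1029: (143.04,32.38) → (164.20,24.88) → (156.70,3.72) → (135.54,11.22) → (143.04,32.38) (closed)

; LightBurn 1.6.03
; GRBL device profile, absolute coords
G21
G90
G00 X216.35 Y107.58
M4 S845
G1 X193.25 Y88.67 F1029
G1 X176.91 Y72.54
G1 X167.33 Y59.21
M5
G00 X168.25 Y43.56
M4 S845
G1 X185.14 Y33.65 F1029
G1 X185.01 Y14.08
G1 X167.99 Y4.40
G1 X151.10 Y14.31
G1 X151.23 Y33.88
G1 X168.25 Y43.56
M5
G00 X156.14 Y30.45
M4 S297
G1 X201.23 Y88.09 F3319
G1 X177.73 Y118.40
G1 X5.90 Y64.90
G1 X115.36 Y23.35
M5
G00 X143.04 Y32.38
M4 S845
G1 X164.20 Y24.88 F1029
G1 X156.70 Y3.72
G1 X135.54 Y11.22
G1 X143.04 Y32.38
M5
G00 X0.00 Y0.00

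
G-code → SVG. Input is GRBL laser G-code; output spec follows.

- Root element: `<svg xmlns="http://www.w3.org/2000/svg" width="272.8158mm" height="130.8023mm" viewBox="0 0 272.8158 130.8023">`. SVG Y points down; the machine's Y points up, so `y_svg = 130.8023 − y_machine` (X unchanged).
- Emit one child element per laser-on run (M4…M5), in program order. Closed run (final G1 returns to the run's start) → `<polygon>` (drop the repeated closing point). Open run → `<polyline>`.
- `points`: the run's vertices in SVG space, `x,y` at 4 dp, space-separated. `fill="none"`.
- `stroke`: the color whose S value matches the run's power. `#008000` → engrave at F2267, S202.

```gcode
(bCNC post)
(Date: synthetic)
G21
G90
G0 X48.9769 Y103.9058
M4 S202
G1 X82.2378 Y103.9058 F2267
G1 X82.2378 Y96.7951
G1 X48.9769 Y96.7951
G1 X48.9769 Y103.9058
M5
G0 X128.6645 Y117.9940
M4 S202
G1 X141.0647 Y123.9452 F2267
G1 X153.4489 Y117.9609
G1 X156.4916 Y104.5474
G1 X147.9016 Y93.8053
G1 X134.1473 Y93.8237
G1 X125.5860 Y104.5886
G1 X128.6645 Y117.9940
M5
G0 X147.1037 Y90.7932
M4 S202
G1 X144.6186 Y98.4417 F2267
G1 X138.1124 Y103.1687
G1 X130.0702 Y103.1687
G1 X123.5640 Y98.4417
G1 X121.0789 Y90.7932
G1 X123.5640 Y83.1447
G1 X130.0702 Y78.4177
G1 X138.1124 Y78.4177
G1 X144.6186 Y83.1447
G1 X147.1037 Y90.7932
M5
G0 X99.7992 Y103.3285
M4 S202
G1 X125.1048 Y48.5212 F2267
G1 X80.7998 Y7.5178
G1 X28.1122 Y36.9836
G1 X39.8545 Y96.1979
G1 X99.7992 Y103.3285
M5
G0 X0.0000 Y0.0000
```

<svg xmlns="http://www.w3.org/2000/svg" width="272.8158mm" height="130.8023mm" viewBox="0 0 272.8158 130.8023">
  <polygon points="48.9769,26.8965 82.2378,26.8965 82.2378,34.0072 48.9769,34.0072" fill="none" stroke="#008000"/>
  <polygon points="128.6645,12.8083 141.0647,6.8571 153.4489,12.8414 156.4916,26.2549 147.9016,36.9970 134.1473,36.9786 125.5860,26.2137" fill="none" stroke="#008000"/>
  <polygon points="147.1037,40.0091 144.6186,32.3606 138.1124,27.6336 130.0702,27.6336 123.5640,32.3606 121.0789,40.0091 123.5640,47.6576 130.0702,52.3846 138.1124,52.3846 144.6186,47.6576" fill="none" stroke="#008000"/>
  <polygon points="99.7992,27.4738 125.1048,82.2811 80.7998,123.2845 28.1122,93.8187 39.8545,34.6044" fill="none" stroke="#008000"/>
</svg>

y_svg = 130.8023 − y_m. Every run uses S202, so all elements get stroke `#008000` (engrave).

[1] closed run; points: 48.9769,26.8965 82.2378,26.8965 82.2378,34.0072 48.9769,34.0072

[2] closed run; points: 128.6645,12.8083 141.0647,6.8571 153.4489,12.8414 156.4916,26.2549 147.9016,36.9970 134.1473,36.9786 125.5860,26.2137

[3] closed run; points: 147.1037,40.0091 144.6186,32.3606 138.1124,27.6336 130.0702,27.6336 123.5640,32.3606 121.0789,40.0091 123.5640,47.6576 130.0702,52.3846 138.1124,52.3846 144.6186,47.6576

[4] closed run; points: 99.7992,27.4738 125.1048,82.2811 80.7998,123.2845 28.1122,93.8187 39.8545,34.6044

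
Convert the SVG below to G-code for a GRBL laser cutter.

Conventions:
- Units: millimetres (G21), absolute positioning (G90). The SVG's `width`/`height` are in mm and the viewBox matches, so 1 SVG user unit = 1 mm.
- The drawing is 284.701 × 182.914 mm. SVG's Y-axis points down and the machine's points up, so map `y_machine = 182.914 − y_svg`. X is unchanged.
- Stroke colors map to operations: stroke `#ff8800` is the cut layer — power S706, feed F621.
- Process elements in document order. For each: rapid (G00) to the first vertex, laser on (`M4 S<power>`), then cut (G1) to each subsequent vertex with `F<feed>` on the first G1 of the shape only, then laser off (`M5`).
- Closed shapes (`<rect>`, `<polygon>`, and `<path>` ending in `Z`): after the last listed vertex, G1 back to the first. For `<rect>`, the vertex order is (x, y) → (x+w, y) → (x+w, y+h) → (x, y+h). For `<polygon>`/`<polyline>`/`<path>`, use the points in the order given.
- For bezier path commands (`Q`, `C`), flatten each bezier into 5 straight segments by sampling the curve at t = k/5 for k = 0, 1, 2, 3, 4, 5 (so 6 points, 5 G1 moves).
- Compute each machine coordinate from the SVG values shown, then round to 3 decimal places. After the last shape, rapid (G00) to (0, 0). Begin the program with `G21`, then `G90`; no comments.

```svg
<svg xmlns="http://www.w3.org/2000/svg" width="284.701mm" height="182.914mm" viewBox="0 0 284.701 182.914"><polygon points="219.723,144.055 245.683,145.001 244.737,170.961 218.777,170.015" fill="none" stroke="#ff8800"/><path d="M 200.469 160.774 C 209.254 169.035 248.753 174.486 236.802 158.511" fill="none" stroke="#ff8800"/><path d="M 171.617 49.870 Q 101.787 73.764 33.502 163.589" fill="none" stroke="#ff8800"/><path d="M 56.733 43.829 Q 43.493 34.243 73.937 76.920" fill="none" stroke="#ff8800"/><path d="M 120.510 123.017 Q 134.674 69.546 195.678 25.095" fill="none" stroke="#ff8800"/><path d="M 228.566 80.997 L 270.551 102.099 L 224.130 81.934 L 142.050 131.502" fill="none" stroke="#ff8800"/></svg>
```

1 u = 1 mm; y_m = 182.914 − y.

[1] `<polygon>` regular polygon, #ff8800→cut S706 F621: (219.723,38.859) → (245.683,37.913) → (244.737,11.953) → (218.777,12.899) → (219.723,38.859) (closed)

[2] `<path>` cubic bezier, #ff8800→cut S706 F621: (200.469,22.140) → (208.768,17.670) → (220.495,14.767) → (231.706,14.326) → (238.456,17.240) → (236.802,24.403)

[3] `<path>` quadratic bezier, #ff8800→cut S706 F621: (171.617,133.044) → (143.747,120.849) → (116.000,103.380) → (88.377,80.636) → (60.878,52.618) → (33.502,19.325)

[4] `<path>` quadratic bezier, #ff8800→cut S706 F621: (56.733,139.085) → (53.184,140.829) → (53.130,138.392) → (56.571,131.774) → (63.507,120.974) → (73.937,105.994)

[5] `<path>` quadratic bezier, #ff8800→cut S706 F621: (120.510,59.897) → (128.049,80.925) → (139.336,101.231) → (154.369,120.815) → (173.150,139.678) → (195.678,157.819)

[6] `<path>` open polyline, #ff8800→cut S706 F621: (228.566,101.917) → (270.551,80.815) → (224.130,100.980) → (142.050,51.412)

G21
G90
G00 X219.723 Y38.859
M4 S706
G1 X245.683 Y37.913 F621
G1 X244.737 Y11.953
G1 X218.777 Y12.899
G1 X219.723 Y38.859
M5
G00 X200.469 Y22.140
M4 S706
G1 X208.768 Y17.670 F621
G1 X220.495 Y14.767
G1 X231.706 Y14.326
G1 X238.456 Y17.240
G1 X236.802 Y24.403
M5
G00 X171.617 Y133.044
M4 S706
G1 X143.747 Y120.849 F621
G1 X116.000 Y103.380
G1 X88.377 Y80.636
G1 X60.878 Y52.618
G1 X33.502 Y19.325
M5
G00 X56.733 Y139.085
M4 S706
G1 X53.184 Y140.829 F621
G1 X53.130 Y138.392
G1 X56.571 Y131.774
G1 X63.507 Y120.974
G1 X73.937 Y105.994
M5
G00 X120.510 Y59.897
M4 S706
G1 X128.049 Y80.925 F621
G1 X139.336 Y101.231
G1 X154.369 Y120.815
G1 X173.150 Y139.678
G1 X195.678 Y157.819
M5
G00 X228.566 Y101.917
M4 S706
G1 X270.551 Y80.815 F621
G1 X224.130 Y100.980
G1 X142.050 Y51.412
M5
G00 X0.000 Y0.000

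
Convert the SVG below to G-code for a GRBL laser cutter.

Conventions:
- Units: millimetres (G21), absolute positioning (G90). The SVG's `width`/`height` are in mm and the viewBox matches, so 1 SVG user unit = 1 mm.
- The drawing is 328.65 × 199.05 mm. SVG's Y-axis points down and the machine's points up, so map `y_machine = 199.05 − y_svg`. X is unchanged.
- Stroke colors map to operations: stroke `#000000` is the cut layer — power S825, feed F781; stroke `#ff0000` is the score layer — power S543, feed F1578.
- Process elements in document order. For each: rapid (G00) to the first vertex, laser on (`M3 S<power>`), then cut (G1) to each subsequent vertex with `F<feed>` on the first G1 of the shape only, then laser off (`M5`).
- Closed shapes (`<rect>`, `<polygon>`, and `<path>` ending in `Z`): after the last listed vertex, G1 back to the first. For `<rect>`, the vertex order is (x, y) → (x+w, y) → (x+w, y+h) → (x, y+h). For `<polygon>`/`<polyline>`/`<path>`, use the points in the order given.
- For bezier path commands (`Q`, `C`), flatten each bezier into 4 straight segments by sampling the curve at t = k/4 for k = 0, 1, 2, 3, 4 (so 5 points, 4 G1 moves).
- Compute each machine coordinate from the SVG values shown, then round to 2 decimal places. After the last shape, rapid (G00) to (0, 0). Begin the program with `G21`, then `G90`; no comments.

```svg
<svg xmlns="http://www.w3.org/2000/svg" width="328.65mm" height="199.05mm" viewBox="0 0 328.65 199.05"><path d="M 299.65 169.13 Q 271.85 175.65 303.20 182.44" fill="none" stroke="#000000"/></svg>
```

G21
G90
G00 X299.65 Y29.92
M3 S825
G1 X289.45 Y26.64 F781
G1 X286.64 Y23.33
G1 X291.22 Y19.99
G1 X303.20 Y16.61
M5
G00 X0.00 Y0.00

1 u = 1 mm; y_m = 199.05 − y.

[1] `<path>` quadratic bezier, #000000→cut S825 F781: (299.65,29.92) → (289.45,26.64) → (286.64,23.33) → (291.22,19.99) → (303.20,16.61)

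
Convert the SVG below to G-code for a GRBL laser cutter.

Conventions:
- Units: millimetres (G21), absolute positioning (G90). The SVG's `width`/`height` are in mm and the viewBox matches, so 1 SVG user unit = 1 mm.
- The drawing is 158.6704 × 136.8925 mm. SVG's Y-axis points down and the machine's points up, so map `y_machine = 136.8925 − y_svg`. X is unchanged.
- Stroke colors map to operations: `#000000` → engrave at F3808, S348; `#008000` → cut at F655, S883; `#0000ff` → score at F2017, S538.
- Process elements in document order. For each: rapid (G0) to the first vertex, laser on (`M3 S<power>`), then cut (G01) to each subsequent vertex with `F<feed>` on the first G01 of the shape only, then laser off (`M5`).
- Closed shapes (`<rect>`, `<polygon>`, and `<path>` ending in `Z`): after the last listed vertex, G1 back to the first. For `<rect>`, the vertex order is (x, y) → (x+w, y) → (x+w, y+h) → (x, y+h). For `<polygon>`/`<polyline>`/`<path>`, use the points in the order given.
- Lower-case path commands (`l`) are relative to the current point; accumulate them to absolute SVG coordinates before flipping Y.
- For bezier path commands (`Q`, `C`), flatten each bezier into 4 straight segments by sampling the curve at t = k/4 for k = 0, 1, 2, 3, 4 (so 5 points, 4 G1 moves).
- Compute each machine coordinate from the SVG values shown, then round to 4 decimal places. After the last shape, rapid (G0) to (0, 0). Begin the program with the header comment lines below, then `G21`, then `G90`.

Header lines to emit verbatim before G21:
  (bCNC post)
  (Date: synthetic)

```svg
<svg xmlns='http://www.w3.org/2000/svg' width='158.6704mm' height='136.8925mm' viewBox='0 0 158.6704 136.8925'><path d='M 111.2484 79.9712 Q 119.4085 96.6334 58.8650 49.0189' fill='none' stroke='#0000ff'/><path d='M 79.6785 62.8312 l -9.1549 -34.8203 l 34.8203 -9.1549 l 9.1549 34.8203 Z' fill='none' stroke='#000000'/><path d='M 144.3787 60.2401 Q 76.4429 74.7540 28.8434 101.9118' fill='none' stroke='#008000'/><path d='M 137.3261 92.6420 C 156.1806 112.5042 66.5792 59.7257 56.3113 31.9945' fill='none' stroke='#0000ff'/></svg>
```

1 u = 1 mm; y_m = 136.8925 − y.

[1] `<path>` quadratic bezier, #0000ff→score S538 F2017: (111.2484,56.9213) → (111.0345,52.6075) → (102.2326,56.3283) → (84.8428,68.0836) → (58.8650,87.8736)

[2] `<path>` regular polygon, #000000→engrave S348 F3808: (79.6785,74.0613) → (70.5236,108.8816) → (105.3439,118.0365) → (114.4988,83.2162) → (79.6785,74.0613) (closed)

[3] `<path>` quadratic bezier, #008000→cut S883 F655: (144.3787,76.6524) → (111.6818,68.6052) → (81.5270,58.9775) → (53.9142,47.7694) → (28.8434,34.9807)

[4] `<path>` cubic bezier, #0000ff→score S538 F2017: (137.3261,44.2505) → (134.0657,41.4476) → (107.7396,56.7267) → (75.9530,80.9296) → (56.3113,104.8980)

(bCNC post)
(Date: synthetic)
G21
G90
G0 X111.2484 Y56.9213
M3 S538
G01 X111.0345 Y52.6075 F2017
G01 X102.2326 Y56.3283
G01 X84.8428 Y68.0836
G01 X58.8650 Y87.8736
M5
G0 X79.6785 Y74.0613
M3 S348
G01 X70.5236 Y108.8816 F3808
G01 X105.3439 Y118.0365
G01 X114.4988 Y83.2162
G01 X79.6785 Y74.0613
M5
G0 X144.3787 Y76.6524
M3 S883
G01 X111.6818 Y68.6052 F655
G01 X81.5270 Y58.9775
G01 X53.9142 Y47.7694
G01 X28.8434 Y34.9807
M5
G0 X137.3261 Y44.2505
M3 S538
G01 X134.0657 Y41.4476 F2017
G01 X107.7396 Y56.7267
G01 X75.9530 Y80.9296
G01 X56.3113 Y104.8980
M5
G0 X0.0000 Y0.0000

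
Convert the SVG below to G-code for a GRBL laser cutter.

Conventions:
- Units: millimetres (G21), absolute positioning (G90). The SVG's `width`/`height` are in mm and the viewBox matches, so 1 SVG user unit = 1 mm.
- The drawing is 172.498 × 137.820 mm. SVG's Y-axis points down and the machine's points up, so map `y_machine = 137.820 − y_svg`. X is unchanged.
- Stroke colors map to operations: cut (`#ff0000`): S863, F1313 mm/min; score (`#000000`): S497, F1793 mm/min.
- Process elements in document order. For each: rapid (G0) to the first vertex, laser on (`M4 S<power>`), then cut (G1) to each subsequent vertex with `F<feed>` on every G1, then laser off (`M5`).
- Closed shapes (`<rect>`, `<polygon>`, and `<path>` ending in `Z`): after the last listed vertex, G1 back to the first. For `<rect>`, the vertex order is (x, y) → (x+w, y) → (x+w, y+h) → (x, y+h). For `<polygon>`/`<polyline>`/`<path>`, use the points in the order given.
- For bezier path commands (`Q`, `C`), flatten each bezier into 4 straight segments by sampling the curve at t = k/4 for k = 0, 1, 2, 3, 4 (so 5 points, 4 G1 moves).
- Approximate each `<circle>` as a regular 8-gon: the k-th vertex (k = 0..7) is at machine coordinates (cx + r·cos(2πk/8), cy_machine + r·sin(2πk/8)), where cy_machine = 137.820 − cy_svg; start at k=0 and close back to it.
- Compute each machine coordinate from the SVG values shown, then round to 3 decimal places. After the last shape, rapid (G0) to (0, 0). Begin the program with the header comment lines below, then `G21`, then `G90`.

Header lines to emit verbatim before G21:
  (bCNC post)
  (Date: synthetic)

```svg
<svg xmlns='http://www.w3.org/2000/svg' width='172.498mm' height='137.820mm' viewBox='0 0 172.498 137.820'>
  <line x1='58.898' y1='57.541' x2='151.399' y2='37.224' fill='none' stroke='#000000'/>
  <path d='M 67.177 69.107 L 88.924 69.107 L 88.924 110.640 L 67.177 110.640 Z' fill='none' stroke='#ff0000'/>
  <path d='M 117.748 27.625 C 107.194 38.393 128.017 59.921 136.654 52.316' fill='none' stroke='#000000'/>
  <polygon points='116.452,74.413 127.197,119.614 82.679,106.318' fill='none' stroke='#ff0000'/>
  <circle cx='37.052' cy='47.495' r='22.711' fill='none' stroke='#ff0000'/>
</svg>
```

(bCNC post)
(Date: synthetic)
G21
G90
G0 X58.898 Y80.279
M4 S497
G1 X151.399 Y100.596 F1793
M5
G0 X67.177 Y68.713
M4 S863
G1 X88.924 Y68.713 F1313
G1 X88.924 Y27.180 F1313
G1 X67.177 Y27.180 F1313
G1 X67.177 Y68.713 F1313
M5
G0 X117.748 Y110.195
M4 S497
G1 X115.035 Y100.725 F1793
G1 X120.004 Y90.960 F1793
G1 X128.572 Y84.639 F1793
G1 X136.654 Y85.504 F1793
M5
G0 X116.452 Y63.407
M4 S863
G1 X127.197 Y18.206 F1313
G1 X82.679 Y31.502 F1313
G1 X116.452 Y63.407 F1313
M5
G0 X59.763 Y90.325
M4 S863
G1 X53.111 Y106.384 F1313
G1 X37.052 Y113.036 F1313
G1 X20.993 Y106.384 F1313
G1 X14.341 Y90.325 F1313
G1 X20.993 Y74.266 F1313
G1 X37.052 Y67.614 F1313
G1 X53.111 Y74.266 F1313
G1 X59.763 Y90.325 F1313
M5
G0 X0.000 Y0.000

Since the viewBox matches the mm dimensions, user units are millimetres directly. The only transform is the Y-flip y_m = 137.820 − y_svg.

Shape 1 is a line segment drawn with `<line>`. Its stroke #000000 means score at S497, F1793. After flipping Y the toolpath is (58.898,80.279) → (151.399,100.596).

Shape 2 is a rectangle drawn with `<path>`. Its stroke #ff0000 means cut at S863, F1313. After flipping Y the toolpath is (67.177,68.713) → (88.924,68.713) → (88.924,27.180) → (67.177,27.180) → (67.177,68.713), returning to the start.

Shape 3 is a cubic bezier drawn with `<path>`. Its stroke #000000 means score at S497, F1793. After flipping Y the toolpath is (117.748,110.195) → (115.035,100.725) → (120.004,90.960) → (128.572,84.639) → (136.654,85.504).

Shape 4 is a regular polygon drawn with `<polygon>`. Its stroke #ff0000 means cut at S863, F1313. After flipping Y the toolpath is (116.452,63.407) → (127.197,18.206) → (82.679,31.502) → (116.452,63.407), returning to the start.

Shape 5 is a circle drawn with `<circle>`. Its stroke #ff0000 means cut at S863, F1313. After flipping Y the toolpath is (59.763,90.325) → (53.111,106.384) → (37.052,113.036) → (20.993,106.384) → (14.341,90.325) → (20.993,74.266) → (37.052,67.614) → (53.111,74.266) → (59.763,90.325), returning to the start.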